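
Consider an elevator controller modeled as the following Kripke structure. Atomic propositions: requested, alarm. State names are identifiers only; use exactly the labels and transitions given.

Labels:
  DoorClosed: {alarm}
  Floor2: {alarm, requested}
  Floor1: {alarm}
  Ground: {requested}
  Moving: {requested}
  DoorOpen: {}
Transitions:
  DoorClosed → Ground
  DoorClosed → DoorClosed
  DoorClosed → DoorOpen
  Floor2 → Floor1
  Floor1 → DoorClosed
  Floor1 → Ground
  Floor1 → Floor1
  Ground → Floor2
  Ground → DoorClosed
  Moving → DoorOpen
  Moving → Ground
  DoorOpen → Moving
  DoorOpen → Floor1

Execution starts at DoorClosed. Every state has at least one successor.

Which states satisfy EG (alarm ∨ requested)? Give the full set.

{DoorClosed, Floor2, Floor1, Ground, Moving}

States satisfying alarm ∨ requested: {DoorClosed, Floor2, Floor1, Ground, Moving}.
States satisfying EG (alarm ∨ requested): {DoorClosed, Floor2, Floor1, Ground, Moving}.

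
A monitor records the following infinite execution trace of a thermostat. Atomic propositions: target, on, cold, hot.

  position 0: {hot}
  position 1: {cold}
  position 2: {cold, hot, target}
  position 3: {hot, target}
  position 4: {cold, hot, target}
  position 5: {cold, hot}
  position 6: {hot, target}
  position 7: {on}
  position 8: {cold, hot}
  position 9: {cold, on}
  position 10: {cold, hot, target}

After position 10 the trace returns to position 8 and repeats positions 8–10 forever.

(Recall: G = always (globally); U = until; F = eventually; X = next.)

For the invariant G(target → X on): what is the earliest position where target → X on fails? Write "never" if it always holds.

2

Check target → X on at each position in order: 0 ✓, 1 ✓.
At position 2 the labels are {cold, hot, target} and the next position 3 has {hot, target}, so target → X on is false there. This is the first violation.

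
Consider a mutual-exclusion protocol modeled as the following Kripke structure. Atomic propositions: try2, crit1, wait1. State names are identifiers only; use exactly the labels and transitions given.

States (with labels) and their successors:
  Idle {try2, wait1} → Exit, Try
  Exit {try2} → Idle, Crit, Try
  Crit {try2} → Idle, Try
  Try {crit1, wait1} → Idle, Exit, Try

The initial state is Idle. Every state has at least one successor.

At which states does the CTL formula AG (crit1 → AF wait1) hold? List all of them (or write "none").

States satisfying crit1 → AF wait1: {Idle, Exit, Crit, Try}.
States satisfying AG (crit1 → AF wait1): {Idle, Exit, Crit, Try}.

{Idle, Exit, Crit, Try}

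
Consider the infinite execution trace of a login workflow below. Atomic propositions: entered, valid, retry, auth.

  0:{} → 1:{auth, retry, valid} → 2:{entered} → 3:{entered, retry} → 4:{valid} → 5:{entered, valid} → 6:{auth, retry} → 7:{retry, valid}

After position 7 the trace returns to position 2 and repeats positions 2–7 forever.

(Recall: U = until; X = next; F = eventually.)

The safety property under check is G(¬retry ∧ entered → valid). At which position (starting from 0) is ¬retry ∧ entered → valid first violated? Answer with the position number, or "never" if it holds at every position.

2

Check ¬retry ∧ entered → valid at each position in order: 0 ✓, 1 ✓.
At position 2 the labels are {entered}, so ¬retry ∧ entered → valid is false there. This is the first violation.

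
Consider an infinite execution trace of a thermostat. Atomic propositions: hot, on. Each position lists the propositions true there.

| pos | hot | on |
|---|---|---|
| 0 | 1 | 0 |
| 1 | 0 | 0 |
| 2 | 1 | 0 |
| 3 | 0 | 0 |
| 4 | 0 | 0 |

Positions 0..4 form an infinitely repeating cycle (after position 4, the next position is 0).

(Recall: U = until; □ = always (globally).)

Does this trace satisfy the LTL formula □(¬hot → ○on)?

¬hot → ○on must hold at every position from 0 onward. It fails at position 1, so □(¬hot → ○on) is false.
Positions where ¬hot holds: 1, 3, 4.
Check ○on at each: 1→fails, 3→fails, 4→fails.

No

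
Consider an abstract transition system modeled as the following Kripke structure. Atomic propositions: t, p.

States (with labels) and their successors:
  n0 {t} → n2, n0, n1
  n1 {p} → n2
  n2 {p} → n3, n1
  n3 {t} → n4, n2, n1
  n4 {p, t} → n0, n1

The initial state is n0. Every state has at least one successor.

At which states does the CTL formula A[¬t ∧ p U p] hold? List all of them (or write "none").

States satisfying ¬t ∧ p: {n1, n2}.
States satisfying p: {n1, n2, n4}.
States satisfying A[¬t ∧ p U p]: {n1, n2, n4}.

{n1, n2, n4}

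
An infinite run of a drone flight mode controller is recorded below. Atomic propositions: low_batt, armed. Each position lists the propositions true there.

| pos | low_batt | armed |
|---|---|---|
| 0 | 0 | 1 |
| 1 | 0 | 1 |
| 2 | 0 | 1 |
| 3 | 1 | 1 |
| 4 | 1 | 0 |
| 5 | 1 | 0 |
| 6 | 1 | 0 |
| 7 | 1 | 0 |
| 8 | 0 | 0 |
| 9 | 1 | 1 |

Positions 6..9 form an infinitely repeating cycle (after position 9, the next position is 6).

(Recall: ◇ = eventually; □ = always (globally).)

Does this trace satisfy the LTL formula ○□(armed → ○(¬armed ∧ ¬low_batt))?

Violated

The position after 0 is 1; □(armed → ○(¬armed ∧ ¬low_batt)) is false there.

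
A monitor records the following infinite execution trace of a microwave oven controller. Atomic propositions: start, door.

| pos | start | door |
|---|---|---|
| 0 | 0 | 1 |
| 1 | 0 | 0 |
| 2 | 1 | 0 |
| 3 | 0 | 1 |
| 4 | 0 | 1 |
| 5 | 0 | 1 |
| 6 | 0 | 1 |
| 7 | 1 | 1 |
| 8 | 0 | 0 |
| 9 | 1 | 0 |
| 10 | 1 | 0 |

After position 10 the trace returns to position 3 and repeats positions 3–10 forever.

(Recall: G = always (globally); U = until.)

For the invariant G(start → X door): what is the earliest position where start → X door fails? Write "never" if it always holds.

Check start → X door at each position in order: 0 ✓, 1 ✓, 2 ✓, 3 ✓, 4 ✓, 5 ✓, 6 ✓.
At position 7 the labels are {door, start} and the next position 8 has {}, so start → X door is false there. This is the first violation.

7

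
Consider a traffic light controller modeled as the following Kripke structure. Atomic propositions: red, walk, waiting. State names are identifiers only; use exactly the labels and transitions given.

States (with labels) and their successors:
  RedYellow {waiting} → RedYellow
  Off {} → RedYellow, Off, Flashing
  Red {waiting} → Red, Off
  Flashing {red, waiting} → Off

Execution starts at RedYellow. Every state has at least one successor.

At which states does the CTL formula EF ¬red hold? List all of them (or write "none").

States satisfying ¬red: {RedYellow, Off, Red}.
States satisfying EF ¬red: {RedYellow, Off, Red, Flashing}.

{RedYellow, Off, Red, Flashing}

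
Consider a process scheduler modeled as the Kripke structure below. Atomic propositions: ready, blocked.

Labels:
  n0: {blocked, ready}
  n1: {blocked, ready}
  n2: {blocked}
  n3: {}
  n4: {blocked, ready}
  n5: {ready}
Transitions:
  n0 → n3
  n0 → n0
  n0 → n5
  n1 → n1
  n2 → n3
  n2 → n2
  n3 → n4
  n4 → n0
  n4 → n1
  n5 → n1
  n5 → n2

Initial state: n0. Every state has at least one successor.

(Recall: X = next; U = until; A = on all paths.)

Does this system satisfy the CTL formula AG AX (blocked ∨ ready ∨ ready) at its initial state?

Does not hold

States satisfying AX (blocked ∨ ready ∨ ready): {n1, n3, n4, n5}.
States satisfying AG AX (blocked ∨ ready ∨ ready): {n1}.
n0 is reachable from n0 and violates AX (blocked ∨ ready ∨ ready), so AG fails at n0.
n0 ∉ Sat(AG AX (blocked ∨ ready ∨ ready)).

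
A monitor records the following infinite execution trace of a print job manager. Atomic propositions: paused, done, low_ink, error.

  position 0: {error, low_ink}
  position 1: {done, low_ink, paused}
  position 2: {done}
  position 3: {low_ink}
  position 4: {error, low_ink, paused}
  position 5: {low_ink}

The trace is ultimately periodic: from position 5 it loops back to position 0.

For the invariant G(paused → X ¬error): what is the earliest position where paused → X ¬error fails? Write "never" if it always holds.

never

paused → X ¬error holds at every position 0..5, and those are all the positions the trace ever visits, so the invariant G(paused → X ¬error) is never violated.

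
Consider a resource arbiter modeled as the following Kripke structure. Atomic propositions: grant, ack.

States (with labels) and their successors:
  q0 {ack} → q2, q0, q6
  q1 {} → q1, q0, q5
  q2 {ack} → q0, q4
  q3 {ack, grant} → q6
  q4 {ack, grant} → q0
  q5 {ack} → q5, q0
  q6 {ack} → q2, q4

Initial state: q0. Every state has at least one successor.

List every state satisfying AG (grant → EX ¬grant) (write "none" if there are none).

States satisfying grant → EX ¬grant: {q0, q1, q2, q3, q4, q5, q6}.
States satisfying AG (grant → EX ¬grant): {q0, q1, q2, q3, q4, q5, q6}.

{q0, q1, q2, q3, q4, q5, q6}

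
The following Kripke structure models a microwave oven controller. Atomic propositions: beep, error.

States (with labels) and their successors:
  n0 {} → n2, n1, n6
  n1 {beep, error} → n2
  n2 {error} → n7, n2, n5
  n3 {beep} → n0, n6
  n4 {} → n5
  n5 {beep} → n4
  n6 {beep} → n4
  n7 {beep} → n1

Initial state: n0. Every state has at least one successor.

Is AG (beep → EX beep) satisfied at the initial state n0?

Violated

States satisfying beep → EX beep: {n0, n2, n3, n4, n7}.
States satisfying AG (beep → EX beep): ∅.
n1 is reachable from n0 and violates beep → EX beep, so AG fails at n0.
n0 ∉ Sat(AG (beep → EX beep)).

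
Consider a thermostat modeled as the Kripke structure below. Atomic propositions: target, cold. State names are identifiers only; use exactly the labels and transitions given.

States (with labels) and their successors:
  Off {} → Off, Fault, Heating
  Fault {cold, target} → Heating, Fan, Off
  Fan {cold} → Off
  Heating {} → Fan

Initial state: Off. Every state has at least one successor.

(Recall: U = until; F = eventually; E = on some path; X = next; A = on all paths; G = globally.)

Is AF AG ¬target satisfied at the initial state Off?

States satisfying AG ¬target: ∅.
States satisfying AF AG ¬target: ∅.
There is a path from Off along which AG ¬target never holds.
Off ∉ Sat(AF AG ¬target).

Does not hold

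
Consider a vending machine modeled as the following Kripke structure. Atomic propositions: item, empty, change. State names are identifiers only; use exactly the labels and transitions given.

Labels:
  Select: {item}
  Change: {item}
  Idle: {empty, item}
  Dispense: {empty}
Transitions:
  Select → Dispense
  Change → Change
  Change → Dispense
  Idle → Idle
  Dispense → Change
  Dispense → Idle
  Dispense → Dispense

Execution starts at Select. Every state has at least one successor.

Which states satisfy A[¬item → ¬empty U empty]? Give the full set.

States satisfying ¬item → ¬empty: {Select, Change, Idle}.
States satisfying empty: {Idle, Dispense}.
States satisfying A[¬item → ¬empty U empty]: {Select, Idle, Dispense}.

{Select, Idle, Dispense}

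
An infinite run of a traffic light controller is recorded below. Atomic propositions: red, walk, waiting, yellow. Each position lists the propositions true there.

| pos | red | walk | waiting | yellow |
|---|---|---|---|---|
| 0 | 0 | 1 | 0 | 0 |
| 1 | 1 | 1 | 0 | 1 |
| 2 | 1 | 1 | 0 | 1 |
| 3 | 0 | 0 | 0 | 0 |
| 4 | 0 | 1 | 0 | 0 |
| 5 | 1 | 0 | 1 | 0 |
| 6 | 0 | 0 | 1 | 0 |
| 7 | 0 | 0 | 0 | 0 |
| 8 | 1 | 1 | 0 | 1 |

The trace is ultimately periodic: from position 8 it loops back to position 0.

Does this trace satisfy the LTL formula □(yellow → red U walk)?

Yes

yellow → red U walk holds at every position 0..8, and those are all positions ever visited, so □(yellow → red U walk) holds.
Positions where yellow holds: 1, 2, 8.
Check red U walk at each: 1→ok, 2→ok, 8→ok.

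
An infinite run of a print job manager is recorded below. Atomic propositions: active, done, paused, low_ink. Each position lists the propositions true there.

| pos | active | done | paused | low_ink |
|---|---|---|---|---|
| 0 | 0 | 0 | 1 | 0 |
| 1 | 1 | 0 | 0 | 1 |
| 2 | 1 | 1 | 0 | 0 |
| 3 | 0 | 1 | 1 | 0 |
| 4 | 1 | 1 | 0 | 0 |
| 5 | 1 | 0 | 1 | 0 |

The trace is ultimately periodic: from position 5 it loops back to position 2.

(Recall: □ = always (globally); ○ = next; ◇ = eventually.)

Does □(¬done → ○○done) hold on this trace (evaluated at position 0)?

Holds

¬done → ○○done holds at every position 0..5, and those are all positions ever visited, so □(¬done → ○○done) holds.
Positions where ¬done holds: 0, 1, 5.
Check ○○done at each: 0→ok, 1→ok, 5→ok.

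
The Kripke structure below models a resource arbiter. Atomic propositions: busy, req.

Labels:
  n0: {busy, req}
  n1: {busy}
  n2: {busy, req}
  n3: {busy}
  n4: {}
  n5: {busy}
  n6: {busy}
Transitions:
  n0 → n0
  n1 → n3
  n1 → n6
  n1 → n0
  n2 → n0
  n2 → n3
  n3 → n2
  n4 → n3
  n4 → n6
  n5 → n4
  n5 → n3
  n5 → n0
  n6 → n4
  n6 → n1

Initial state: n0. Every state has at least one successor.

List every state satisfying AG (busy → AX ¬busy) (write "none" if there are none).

States satisfying busy → AX ¬busy: {n4}.
States satisfying AG (busy → AX ¬busy): ∅.

none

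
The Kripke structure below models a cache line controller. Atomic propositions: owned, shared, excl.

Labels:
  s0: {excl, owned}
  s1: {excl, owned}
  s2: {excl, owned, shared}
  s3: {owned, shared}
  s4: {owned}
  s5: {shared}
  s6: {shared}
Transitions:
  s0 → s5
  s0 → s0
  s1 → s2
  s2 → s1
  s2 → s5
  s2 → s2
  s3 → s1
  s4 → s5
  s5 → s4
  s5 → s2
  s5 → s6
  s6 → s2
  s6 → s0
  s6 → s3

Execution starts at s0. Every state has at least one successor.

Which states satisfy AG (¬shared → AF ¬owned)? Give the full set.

States satisfying ¬shared → AF ¬owned: {s2, s3, s4, s5, s6}.
States satisfying AG (¬shared → AF ¬owned): ∅.

none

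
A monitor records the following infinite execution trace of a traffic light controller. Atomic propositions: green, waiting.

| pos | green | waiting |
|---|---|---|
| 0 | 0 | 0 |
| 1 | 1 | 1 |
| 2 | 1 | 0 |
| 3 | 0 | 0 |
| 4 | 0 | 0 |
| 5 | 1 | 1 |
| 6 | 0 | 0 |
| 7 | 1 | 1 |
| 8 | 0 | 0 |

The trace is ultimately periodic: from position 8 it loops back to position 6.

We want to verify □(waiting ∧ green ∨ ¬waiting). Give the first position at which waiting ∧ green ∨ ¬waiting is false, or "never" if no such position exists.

waiting ∧ green ∨ ¬waiting holds at every position 0..8, and those are all the positions the trace ever visits, so the invariant □(waiting ∧ green ∨ ¬waiting) is never violated.

never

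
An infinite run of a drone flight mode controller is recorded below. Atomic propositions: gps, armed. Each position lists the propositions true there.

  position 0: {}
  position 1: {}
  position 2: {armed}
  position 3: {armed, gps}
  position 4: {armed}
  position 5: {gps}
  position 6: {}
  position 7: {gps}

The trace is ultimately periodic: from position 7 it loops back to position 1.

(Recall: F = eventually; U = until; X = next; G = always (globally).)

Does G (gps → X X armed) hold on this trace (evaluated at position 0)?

Does not hold

gps → X X armed must hold at every position from 0 onward. It fails at position 3, so G (gps → X X armed) is false.
Positions where gps holds: 3, 5, 7.
Check X X armed at each: 3→fails, 5→fails, 7→ok.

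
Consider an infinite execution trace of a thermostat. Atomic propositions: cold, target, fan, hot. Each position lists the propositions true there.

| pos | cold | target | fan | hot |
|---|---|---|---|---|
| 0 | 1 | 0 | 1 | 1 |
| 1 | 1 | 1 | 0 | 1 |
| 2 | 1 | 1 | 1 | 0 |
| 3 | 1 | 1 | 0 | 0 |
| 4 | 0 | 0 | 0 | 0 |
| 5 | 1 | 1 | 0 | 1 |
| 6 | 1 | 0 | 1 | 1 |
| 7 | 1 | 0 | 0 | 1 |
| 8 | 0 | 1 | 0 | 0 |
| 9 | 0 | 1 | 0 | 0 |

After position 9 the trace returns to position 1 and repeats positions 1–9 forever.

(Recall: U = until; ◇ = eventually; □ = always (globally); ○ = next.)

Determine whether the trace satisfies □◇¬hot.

Holds

◇¬hot holds at every position 0..9, and those are all positions ever visited, so □◇¬hot holds.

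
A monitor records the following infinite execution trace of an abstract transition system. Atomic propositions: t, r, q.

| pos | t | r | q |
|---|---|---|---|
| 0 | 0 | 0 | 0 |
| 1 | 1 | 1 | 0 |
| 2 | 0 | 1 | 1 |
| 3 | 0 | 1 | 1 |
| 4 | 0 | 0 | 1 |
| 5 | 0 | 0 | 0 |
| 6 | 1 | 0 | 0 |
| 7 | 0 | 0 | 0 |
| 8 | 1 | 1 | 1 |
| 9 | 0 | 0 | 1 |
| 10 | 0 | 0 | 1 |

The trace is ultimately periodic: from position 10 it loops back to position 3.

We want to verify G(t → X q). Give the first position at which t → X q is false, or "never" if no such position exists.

6

Check t → X q at each position in order: 0 ✓, 1 ✓, 2 ✓, 3 ✓, 4 ✓, 5 ✓.
At position 6 the labels are {t} and the next position 7 has {}, so t → X q is false there. This is the first violation.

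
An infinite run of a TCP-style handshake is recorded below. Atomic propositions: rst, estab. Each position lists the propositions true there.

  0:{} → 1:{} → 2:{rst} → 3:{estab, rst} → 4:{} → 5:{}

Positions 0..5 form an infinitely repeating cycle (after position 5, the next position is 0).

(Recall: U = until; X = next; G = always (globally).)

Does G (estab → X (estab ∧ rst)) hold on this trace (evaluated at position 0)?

estab → X (estab ∧ rst) must hold at every position from 0 onward. It fails at position 3, so G (estab → X (estab ∧ rst)) is false.
Positions where estab holds: 3.
Check X (estab ∧ rst) at each: 3→fails.

Does not hold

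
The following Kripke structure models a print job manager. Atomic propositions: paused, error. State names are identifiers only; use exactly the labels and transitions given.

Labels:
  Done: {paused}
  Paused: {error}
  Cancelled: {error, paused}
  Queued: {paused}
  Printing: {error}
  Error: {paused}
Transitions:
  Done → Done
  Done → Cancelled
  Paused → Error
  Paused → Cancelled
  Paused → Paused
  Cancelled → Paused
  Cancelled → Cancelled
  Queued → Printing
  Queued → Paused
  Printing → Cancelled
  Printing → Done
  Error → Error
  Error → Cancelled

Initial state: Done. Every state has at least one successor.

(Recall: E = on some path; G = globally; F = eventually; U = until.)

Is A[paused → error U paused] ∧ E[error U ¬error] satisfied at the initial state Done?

States satisfying paused → error: {Paused, Cancelled, Printing}.
States satisfying paused: {Done, Cancelled, Queued, Error}.
States satisfying A[paused → error U paused]: {Done, Cancelled, Queued, Printing, Error}.
States satisfying error: {Paused, Cancelled, Printing}.
States satisfying ¬error: {Done, Queued, Error}.
States satisfying E[error U ¬error]: {Done, Paused, Cancelled, Queued, Printing, Error}.
States satisfying A[paused → error U paused] ∧ E[error U ¬error]: {Done, Cancelled, Queued, Printing, Error}.
Done ∈ Sat(A[paused → error U paused] ∧ E[error U ¬error]).

Holds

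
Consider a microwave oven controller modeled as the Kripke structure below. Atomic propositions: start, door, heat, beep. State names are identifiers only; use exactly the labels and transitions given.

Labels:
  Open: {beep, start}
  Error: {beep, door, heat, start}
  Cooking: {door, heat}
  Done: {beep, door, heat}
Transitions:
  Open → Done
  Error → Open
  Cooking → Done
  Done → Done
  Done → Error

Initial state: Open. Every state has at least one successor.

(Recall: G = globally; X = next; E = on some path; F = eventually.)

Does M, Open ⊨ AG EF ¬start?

States satisfying EF ¬start: {Open, Error, Cooking, Done}.
States satisfying AG EF ¬start: {Open, Error, Cooking, Done}.
Every state reachable from Open satisfies EF ¬start.
Open ∈ Sat(AG EF ¬start).

Holds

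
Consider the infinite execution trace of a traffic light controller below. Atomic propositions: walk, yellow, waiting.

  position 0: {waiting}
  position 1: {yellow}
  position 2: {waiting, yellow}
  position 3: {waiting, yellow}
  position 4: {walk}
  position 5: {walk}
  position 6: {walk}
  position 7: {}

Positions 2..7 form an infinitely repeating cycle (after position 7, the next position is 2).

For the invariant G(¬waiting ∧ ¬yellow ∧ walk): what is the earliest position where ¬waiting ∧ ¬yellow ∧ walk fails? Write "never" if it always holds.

0

At position 0 the labels are {waiting}, so ¬waiting ∧ ¬yellow ∧ walk is false there. This is the first violation.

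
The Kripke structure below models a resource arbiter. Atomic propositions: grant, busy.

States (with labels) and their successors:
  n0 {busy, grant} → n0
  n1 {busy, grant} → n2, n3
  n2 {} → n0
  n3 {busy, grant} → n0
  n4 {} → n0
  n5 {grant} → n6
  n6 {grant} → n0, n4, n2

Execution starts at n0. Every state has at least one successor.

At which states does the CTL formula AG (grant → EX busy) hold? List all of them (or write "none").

States satisfying grant → EX busy: {n0, n1, n2, n3, n4, n6}.
States satisfying AG (grant → EX busy): {n0, n1, n2, n3, n4, n6}.

{n0, n1, n2, n3, n4, n6}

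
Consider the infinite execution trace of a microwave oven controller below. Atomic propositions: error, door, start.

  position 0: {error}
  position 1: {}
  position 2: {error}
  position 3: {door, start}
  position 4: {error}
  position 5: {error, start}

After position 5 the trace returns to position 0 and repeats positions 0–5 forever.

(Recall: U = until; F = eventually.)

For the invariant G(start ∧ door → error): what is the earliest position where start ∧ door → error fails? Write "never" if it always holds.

Check start ∧ door → error at each position in order: 0 ✓, 1 ✓, 2 ✓.
At position 3 the labels are {door, start}, so start ∧ door → error is false there. This is the first violation.

3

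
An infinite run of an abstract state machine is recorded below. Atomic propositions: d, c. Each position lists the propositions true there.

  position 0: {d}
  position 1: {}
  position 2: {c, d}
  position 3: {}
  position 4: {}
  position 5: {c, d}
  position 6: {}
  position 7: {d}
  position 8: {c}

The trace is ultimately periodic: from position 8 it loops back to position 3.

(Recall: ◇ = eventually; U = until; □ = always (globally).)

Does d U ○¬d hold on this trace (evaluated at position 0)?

Walking from position 0: ○¬d first holds at position 0, and d holds at every earlier position along the way, so d U ○¬d holds.

Satisfied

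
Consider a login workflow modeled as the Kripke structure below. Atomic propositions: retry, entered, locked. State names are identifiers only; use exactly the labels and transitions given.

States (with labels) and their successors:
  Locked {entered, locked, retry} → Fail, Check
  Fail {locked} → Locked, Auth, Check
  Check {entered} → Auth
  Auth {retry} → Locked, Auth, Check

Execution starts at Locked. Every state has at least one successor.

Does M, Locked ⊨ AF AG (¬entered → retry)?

States satisfying AG (¬entered → retry): ∅.
States satisfying AF AG (¬entered → retry): ∅.
There is a path from Locked along which AG (¬entered → retry) never holds.
Locked ∉ Sat(AF AG (¬entered → retry)).

Violated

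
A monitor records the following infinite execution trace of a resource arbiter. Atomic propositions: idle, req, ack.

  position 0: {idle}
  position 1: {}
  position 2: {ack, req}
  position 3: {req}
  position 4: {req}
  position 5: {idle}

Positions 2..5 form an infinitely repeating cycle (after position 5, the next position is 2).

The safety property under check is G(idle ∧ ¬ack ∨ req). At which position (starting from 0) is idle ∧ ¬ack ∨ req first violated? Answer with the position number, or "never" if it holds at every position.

1

Check idle ∧ ¬ack ∨ req at each position in order: 0 ✓.
At position 1 the labels are {}, so idle ∧ ¬ack ∨ req is false there. This is the first violation.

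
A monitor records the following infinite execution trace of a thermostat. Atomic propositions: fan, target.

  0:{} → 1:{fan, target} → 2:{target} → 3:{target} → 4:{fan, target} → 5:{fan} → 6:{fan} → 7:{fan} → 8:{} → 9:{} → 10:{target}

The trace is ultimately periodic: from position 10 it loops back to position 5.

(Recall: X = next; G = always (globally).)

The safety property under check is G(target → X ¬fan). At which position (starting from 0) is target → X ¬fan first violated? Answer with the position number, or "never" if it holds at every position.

Check target → X ¬fan at each position in order: 0 ✓, 1 ✓, 2 ✓.
At position 3 the labels are {target} and the next position 4 has {fan, target}, so target → X ¬fan is false there. This is the first violation.

3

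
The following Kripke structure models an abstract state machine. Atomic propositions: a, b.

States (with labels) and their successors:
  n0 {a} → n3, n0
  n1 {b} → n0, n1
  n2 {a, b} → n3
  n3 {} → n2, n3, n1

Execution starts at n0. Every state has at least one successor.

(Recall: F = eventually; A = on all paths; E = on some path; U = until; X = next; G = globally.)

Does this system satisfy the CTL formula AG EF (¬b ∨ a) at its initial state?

States satisfying EF (¬b ∨ a): {n0, n1, n2, n3}.
States satisfying AG EF (¬b ∨ a): {n0, n1, n2, n3}.
Every state reachable from n0 satisfies EF (¬b ∨ a).
n0 ∈ Sat(AG EF (¬b ∨ a)).

Holds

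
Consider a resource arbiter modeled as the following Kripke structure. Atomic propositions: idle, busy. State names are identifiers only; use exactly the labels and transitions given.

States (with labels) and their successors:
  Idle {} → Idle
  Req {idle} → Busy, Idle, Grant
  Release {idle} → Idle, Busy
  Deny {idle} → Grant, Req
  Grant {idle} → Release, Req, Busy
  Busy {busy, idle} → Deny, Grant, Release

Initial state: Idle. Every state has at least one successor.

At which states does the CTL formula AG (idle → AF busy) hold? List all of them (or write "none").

{Idle}

States satisfying idle → AF busy: {Idle, Busy}.
States satisfying AG (idle → AF busy): {Idle}.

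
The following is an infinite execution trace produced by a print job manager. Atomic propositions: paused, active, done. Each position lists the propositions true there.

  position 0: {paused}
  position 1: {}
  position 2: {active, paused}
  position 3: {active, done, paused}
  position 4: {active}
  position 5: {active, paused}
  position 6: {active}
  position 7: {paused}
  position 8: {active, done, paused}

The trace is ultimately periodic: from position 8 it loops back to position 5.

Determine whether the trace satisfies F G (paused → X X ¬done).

Holds

G (paused → X X ¬done) holds at position 0, which is reachable from 0, so F G (paused → X X ¬done) holds.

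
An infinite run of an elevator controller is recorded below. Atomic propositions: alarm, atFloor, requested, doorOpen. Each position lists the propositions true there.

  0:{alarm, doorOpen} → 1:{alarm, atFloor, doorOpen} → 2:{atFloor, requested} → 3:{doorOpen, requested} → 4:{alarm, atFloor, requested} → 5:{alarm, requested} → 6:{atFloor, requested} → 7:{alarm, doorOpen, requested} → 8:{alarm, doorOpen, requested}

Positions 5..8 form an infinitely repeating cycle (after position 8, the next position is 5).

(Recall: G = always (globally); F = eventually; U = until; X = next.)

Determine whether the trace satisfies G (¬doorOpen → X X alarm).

¬doorOpen → X X alarm must hold at every position from 0 onward. It fails at position 4, so G (¬doorOpen → X X alarm) is false.
Positions where ¬doorOpen holds: 2, 4, 5, 6.
Check X X alarm at each: 2→ok, 4→fails, 5→ok, 6→ok.

No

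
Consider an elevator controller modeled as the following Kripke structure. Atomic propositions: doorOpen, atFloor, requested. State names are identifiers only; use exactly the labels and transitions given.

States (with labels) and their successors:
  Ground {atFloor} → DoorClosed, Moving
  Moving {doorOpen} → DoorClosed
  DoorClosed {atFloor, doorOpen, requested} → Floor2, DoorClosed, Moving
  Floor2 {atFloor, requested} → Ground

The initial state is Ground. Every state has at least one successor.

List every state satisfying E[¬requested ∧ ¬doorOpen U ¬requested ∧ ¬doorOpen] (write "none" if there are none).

{Ground}

States satisfying ¬requested ∧ ¬doorOpen: {Ground}.
States satisfying E[¬requested ∧ ¬doorOpen U ¬requested ∧ ¬doorOpen]: {Ground}.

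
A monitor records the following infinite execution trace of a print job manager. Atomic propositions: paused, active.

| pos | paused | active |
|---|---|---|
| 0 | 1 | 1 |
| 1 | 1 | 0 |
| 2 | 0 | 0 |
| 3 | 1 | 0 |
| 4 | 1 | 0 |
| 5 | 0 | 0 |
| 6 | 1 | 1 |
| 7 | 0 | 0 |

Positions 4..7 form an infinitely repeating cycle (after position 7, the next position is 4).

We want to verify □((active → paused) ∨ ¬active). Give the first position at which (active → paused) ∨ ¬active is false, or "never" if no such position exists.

never

(active → paused) ∨ ¬active holds at every position 0..7, and those are all the positions the trace ever visits, so the invariant □((active → paused) ∨ ¬active) is never violated.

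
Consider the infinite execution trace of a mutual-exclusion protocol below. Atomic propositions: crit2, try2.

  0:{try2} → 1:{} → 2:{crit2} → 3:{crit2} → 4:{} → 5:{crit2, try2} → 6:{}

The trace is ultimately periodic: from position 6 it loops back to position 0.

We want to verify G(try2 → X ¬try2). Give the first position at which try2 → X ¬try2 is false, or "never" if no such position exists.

never

try2 → X ¬try2 holds at every position 0..6, and those are all the positions the trace ever visits, so the invariant G(try2 → X ¬try2) is never violated.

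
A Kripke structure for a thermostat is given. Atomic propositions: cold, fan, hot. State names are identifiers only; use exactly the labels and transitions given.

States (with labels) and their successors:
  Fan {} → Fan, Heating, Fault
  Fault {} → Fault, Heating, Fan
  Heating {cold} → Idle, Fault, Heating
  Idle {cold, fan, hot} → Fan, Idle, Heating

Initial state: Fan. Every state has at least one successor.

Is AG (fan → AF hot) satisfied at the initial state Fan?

States satisfying fan → AF hot: {Fan, Fault, Heating, Idle}.
States satisfying AG (fan → AF hot): {Fan, Fault, Heating, Idle}.
Every state reachable from Fan satisfies fan → AF hot.
Fan ∈ Sat(AG (fan → AF hot)).

Holds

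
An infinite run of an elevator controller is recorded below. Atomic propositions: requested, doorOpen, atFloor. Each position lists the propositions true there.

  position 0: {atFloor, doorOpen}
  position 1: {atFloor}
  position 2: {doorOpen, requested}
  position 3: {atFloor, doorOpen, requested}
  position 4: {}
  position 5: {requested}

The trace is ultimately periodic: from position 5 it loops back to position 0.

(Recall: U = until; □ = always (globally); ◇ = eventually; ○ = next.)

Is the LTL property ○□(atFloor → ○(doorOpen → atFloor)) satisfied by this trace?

Violated

The position after 0 is 1; □(atFloor → ○(doorOpen → atFloor)) is false there.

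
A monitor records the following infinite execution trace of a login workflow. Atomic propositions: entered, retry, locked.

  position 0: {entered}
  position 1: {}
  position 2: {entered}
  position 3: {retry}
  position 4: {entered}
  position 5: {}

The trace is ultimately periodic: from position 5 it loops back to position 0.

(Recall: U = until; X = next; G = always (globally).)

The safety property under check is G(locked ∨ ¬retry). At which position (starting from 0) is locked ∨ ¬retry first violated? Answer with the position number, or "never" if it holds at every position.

3

Check locked ∨ ¬retry at each position in order: 0 ✓, 1 ✓, 2 ✓.
At position 3 the labels are {retry}, so locked ∨ ¬retry is false there. This is the first violation.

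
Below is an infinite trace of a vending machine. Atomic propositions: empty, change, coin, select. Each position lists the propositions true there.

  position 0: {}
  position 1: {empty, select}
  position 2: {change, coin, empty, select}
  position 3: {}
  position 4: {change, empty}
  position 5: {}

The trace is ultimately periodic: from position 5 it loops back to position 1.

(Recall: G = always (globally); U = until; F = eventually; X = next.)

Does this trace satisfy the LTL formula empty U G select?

Walking from position 0: at position 0, G select has not yet held and empty fails, so empty U G select is false.

Violated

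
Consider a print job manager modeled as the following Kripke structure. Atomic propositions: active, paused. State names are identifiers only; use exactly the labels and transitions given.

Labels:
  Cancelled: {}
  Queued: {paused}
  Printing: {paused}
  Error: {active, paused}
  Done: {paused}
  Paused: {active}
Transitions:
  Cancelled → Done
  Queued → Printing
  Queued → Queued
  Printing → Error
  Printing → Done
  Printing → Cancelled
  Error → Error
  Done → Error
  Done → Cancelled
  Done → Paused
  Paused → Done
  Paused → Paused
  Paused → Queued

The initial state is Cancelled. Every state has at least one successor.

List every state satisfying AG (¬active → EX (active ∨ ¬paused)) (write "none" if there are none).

{Error}

States satisfying ¬active → EX (active ∨ ¬paused): {Printing, Error, Done, Paused}.
States satisfying AG (¬active → EX (active ∨ ¬paused)): {Error}.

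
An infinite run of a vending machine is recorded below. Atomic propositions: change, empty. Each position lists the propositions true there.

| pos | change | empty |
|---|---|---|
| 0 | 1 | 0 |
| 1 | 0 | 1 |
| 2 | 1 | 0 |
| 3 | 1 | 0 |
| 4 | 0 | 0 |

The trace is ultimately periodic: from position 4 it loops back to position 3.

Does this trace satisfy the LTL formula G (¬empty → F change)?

Yes

¬empty → F change holds at every position 0..4, and those are all positions ever visited, so G (¬empty → F change) holds.
Positions where ¬empty holds: 0, 2, 3, 4.
Check F change at each: 0→ok, 2→ok, 3→ok, 4→ok.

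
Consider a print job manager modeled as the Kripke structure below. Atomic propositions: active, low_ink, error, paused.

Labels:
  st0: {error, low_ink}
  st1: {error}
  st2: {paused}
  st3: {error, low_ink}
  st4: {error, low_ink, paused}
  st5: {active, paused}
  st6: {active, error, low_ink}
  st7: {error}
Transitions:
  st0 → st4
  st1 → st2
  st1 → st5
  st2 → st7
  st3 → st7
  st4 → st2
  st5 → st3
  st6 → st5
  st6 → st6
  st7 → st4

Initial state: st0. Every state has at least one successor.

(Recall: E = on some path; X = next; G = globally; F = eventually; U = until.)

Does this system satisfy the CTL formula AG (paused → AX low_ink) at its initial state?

States satisfying paused → AX low_ink: {st0, st1, st3, st5, st6, st7}.
States satisfying AG (paused → AX low_ink): ∅.
st2 is reachable from st0 and violates paused → AX low_ink, so AG fails at st0.
st0 ∉ Sat(AG (paused → AX low_ink)).

Does not hold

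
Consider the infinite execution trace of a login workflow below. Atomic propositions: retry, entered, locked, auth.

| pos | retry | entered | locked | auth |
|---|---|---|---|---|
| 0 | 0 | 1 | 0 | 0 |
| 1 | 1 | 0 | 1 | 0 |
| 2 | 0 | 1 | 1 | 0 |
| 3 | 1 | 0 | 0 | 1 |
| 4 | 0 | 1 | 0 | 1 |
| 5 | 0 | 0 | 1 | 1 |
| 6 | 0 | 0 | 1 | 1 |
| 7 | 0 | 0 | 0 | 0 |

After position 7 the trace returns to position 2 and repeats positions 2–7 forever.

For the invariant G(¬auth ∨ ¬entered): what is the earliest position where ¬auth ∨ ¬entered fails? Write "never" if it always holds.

4

Check ¬auth ∨ ¬entered at each position in order: 0 ✓, 1 ✓, 2 ✓, 3 ✓.
At position 4 the labels are {auth, entered}, so ¬auth ∨ ¬entered is false there. This is the first violation.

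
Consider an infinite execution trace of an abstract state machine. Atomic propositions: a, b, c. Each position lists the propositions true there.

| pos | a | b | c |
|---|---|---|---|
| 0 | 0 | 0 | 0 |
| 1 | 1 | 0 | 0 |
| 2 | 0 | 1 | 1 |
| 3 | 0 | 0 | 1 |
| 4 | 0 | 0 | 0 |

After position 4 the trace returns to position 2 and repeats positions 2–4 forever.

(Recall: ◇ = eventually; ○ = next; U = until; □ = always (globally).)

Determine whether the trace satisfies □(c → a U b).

c → a U b must hold at every position from 0 onward. It fails at position 3, so □(c → a U b) is false.
Positions where c holds: 2, 3.
Check a U b at each: 2→ok, 3→fails.

No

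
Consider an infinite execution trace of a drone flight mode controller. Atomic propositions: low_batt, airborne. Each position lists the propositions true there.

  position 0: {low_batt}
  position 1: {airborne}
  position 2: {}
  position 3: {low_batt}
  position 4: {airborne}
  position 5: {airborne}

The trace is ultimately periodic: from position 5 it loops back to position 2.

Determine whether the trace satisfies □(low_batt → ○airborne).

Yes

low_batt → ○airborne holds at every position 0..5, and those are all positions ever visited, so □(low_batt → ○airborne) holds.
Positions where low_batt holds: 0, 3.
Check ○airborne at each: 0→ok, 3→ok.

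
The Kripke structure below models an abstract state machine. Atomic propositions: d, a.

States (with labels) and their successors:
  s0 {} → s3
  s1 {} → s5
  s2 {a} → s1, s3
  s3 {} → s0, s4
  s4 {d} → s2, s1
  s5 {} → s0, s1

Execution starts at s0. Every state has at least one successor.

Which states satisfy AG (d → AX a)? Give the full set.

none

States satisfying d → AX a: {s0, s1, s2, s3, s5}.
States satisfying AG (d → AX a): ∅.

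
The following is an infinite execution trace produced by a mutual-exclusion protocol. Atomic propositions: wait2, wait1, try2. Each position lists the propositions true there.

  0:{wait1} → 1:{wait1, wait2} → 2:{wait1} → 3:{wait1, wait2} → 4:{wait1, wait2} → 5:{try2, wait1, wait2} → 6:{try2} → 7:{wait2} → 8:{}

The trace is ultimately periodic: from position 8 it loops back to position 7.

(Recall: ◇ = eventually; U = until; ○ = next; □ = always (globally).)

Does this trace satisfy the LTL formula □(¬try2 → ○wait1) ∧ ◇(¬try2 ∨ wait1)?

Violated

¬try2 → ○wait1 must hold at every position from 0 onward. It fails at position 7, so □(¬try2 → ○wait1) is false.
Positions where ¬try2 holds: 0, 1, 2, 3, 4, 7, 8.
Check ○wait1 at each: 0→ok, 1→ok, 2→ok, 3→ok, 4→ok, 7→fails, 8→fails.
¬try2 ∨ wait1 holds at position 0, which is reachable from 0, so ◇(¬try2 ∨ wait1) holds.
At position 0: □(¬try2 → ○wait1) is false; ◇(¬try2 ∨ wait1) is true; so □(¬try2 → ○wait1) ∧ ◇(¬try2 ∨ wait1) is false.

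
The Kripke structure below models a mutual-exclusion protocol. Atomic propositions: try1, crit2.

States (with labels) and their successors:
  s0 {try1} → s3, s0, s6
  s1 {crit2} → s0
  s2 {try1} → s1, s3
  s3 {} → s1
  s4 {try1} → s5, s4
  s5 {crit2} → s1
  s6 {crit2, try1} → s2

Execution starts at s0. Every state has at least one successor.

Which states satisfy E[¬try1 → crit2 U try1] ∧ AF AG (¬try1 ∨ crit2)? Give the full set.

none

States satisfying ¬try1 → crit2: {s0, s1, s2, s4, s5, s6}.
States satisfying try1: {s0, s2, s4, s6}.
States satisfying E[¬try1 → crit2 U try1]: {s0, s1, s2, s4, s5, s6}.
States satisfying AG (¬try1 ∨ crit2): ∅.
States satisfying AF AG (¬try1 ∨ crit2): ∅.
States satisfying E[¬try1 → crit2 U try1] ∧ AF AG (¬try1 ∨ crit2): ∅.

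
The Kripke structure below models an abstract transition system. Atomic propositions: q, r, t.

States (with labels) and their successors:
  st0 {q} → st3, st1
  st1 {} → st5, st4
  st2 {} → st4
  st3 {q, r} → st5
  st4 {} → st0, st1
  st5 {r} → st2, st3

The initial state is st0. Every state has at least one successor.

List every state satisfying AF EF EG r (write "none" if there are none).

{st0, st1, st2, st3, st4, st5}

States satisfying EF EG r: {st0, st1, st2, st3, st4, st5}.
States satisfying AF EF EG r: {st0, st1, st2, st3, st4, st5}.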